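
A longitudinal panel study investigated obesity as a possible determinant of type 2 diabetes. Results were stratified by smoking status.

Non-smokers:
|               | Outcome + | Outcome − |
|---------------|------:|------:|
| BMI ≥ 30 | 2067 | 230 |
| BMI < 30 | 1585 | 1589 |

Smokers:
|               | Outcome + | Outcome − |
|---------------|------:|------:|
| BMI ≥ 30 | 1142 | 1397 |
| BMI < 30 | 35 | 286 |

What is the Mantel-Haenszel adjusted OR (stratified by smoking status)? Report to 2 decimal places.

8.53

OR_MH = Σ(aᵢdᵢ/nᵢ) / Σ(bᵢcᵢ/nᵢ), where nᵢ is the stratum total.
Stratum 1 (Non-smokers): n = 5471; a·d/n = 2067·1589/5471 = 600.3405; b·c/n = 230·1585/5471 = 66.6332
Stratum 2 (Smokers): n = 2860; a·d/n = 1142·286/2860 = 114.2000; b·c/n = 1397·35/2860 = 17.0962
OR_MH = (600.3405 + 114.2000) / (66.6332 + 17.0962) = 714.5405 / 83.7293 = 8.53394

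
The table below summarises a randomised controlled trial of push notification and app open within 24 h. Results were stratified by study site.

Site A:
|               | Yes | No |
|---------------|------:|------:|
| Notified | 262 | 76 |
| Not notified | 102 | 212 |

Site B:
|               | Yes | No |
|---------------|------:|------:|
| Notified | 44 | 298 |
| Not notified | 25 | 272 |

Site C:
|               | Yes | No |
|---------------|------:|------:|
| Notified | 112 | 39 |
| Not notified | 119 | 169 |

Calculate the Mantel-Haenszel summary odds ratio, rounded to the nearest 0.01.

4.31

OR_MH = Σ(aᵢdᵢ/nᵢ) / Σ(bᵢcᵢ/nᵢ), where nᵢ is the stratum total.
Stratum 1 (Site A): n = 652; a·d/n = 262·212/652 = 85.1902; b·c/n = 76·102/652 = 11.8896
Stratum 2 (Site B): n = 639; a·d/n = 44·272/639 = 18.7293; b·c/n = 298·25/639 = 11.6588
Stratum 3 (Site C): n = 439; a·d/n = 112·169/439 = 43.1162; b·c/n = 39·119/439 = 10.5718
OR_MH = (85.1902 + 18.7293 + 43.1162) / (11.8896 + 11.6588 + 10.5718) = 147.0356 / 34.1202 = 4.30935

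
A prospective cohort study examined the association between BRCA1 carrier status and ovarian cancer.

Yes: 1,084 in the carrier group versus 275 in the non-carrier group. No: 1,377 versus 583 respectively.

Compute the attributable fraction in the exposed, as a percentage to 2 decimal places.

27.23

From the description: a = 1084, b = 1377, c = 275, d = 583.
Risk in exposed = 1084/2461 = 0.44047; risk in unexposed = 275/858 = 0.32051.
RR = 0.44047/0.32051 = 1.37427
AR% = (RR − 1)/RR × 100 = (1.37427 − 1)/1.37427 × 100 = 27.2341%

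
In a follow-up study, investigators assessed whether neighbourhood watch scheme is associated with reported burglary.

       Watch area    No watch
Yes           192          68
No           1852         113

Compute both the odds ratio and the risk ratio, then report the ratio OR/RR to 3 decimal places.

Reading the table with exposure as columns: a = 192 (Watch area, case), b = 1852 (Watch area, non-case), c = 68 (No watch, case), d = 113.
OR = (192·113)/(1852·68) = 21696/125936 = 0.17228
Risk in exposed = 192/2044 = 0.09393; risk in unexposed = 68/181 = 0.37569; RR = 0.25003
OR/RR = 0.17228 / 0.25003 = 0.68903
The outcome is not rare, so the OR lies further from 1 than the RR.

0.689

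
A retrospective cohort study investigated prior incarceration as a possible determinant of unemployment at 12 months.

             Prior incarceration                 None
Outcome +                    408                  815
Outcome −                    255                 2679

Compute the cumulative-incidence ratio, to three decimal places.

Reading the table with exposure as columns: a = 408 (Prior incarceration, case), b = 255 (Prior incarceration, non-case), c = 815 (None, case), d = 2679.
Risk in exposed = 408/663 = 0.61538; risk in unexposed = 815/3494 = 0.23326.
RR = 0.61538 / 0.23326 = 2.63823
The risk among the exposed is 2.64 times that among the unexposed.

2.638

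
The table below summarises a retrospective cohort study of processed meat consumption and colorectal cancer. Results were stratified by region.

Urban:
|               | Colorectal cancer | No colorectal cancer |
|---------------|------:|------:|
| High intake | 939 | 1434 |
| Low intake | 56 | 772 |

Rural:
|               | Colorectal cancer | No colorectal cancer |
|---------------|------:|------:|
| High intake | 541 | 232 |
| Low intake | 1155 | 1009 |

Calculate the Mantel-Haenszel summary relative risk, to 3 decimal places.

1.857

RR_MH = Σ(aᵢ·n₀ᵢ/nᵢ) / Σ(cᵢ·n₁ᵢ/nᵢ), with n₁ᵢ = aᵢ+bᵢ (exposed), n₀ᵢ = cᵢ+dᵢ (unexposed), nᵢ = n₁ᵢ+n₀ᵢ.
Stratum 1 (Urban): n₁ = 2373, n₀ = 828, n = 3201; a·n₀/n = 939·828/3201 = 242.8903; c·n₁/n = 56·2373/3201 = 41.5145
Stratum 2 (Rural): n₁ = 773, n₀ = 2164, n = 2937; a·n₀/n = 541·2164/2937 = 398.6122; c·n₁/n = 1155·773/2937 = 303.9888
RR_MH = (242.8903 + 398.6122) / (41.5145 + 303.9888) = 641.5025 / 345.5033 = 1.85672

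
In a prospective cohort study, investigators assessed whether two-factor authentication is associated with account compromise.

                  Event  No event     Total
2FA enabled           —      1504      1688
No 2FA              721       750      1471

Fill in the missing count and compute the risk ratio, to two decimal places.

The missing cell is in the exposed row: 1688 − 1504 = 184.
So a = 184, b = 1504, c = 721, d = 750.
RR = [a/(a+b)] / [c/(c+d)] = (184/1688) / (721/1471) = 0.10900/0.49014 = 0.22239

0.22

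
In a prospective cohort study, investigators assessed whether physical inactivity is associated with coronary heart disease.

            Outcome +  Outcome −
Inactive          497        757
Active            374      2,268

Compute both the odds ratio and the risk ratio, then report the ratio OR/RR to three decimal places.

Cells: a = 497, b = 757, c = 374, d = 2268.
OR = (497·2268)/(757·374) = 1127196/283118 = 3.98136
Risk in exposed = 497/1254 = 0.39633; risk in unexposed = 374/2642 = 0.14156; RR = 2.79976
OR/RR = 3.98136 / 2.79976 = 1.42204
The outcome is not rare, so the OR lies further from 1 than the RR.

1.422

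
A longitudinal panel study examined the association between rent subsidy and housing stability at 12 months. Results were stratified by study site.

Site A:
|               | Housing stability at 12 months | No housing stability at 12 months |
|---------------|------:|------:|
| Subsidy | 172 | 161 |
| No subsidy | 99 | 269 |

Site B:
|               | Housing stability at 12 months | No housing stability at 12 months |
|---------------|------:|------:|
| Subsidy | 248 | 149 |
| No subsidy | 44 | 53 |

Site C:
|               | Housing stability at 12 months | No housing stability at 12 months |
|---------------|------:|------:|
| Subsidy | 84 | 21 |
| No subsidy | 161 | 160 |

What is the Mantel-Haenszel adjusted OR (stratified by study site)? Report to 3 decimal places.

OR_MH = Σ(aᵢdᵢ/nᵢ) / Σ(bᵢcᵢ/nᵢ), where nᵢ is the stratum total.
Stratum 1 (Site A): n = 701; a·d/n = 172·269/701 = 66.0029; b·c/n = 161·99/701 = 22.7375
Stratum 2 (Site B): n = 494; a·d/n = 248·53/494 = 26.6073; b·c/n = 149·44/494 = 13.2713
Stratum 3 (Site C): n = 426; a·d/n = 84·160/426 = 31.5493; b·c/n = 21·161/426 = 7.9366
OR_MH = (66.0029 + 26.6073 + 31.5493) / (22.7375 + 13.2713 + 7.9366) = 124.1594 / 43.9454 = 2.82531

2.825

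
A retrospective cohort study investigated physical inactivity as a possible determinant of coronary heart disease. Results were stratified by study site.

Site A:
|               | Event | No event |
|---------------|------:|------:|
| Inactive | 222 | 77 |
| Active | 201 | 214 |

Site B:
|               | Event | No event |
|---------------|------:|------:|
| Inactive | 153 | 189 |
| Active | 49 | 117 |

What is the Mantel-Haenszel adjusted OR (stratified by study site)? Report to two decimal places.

OR_MH = Σ(aᵢdᵢ/nᵢ) / Σ(bᵢcᵢ/nᵢ), where nᵢ is the stratum total.
Stratum 1 (Site A): n = 714; a·d/n = 222·214/714 = 66.5378; b·c/n = 77·201/714 = 21.6765
Stratum 2 (Site B): n = 508; a·d/n = 153·117/508 = 35.2382; b·c/n = 189·49/508 = 18.2303
OR_MH = (66.5378 + 35.2382) / (21.6765 + 18.2303) = 101.7760 / 39.9068 = 2.55034

2.55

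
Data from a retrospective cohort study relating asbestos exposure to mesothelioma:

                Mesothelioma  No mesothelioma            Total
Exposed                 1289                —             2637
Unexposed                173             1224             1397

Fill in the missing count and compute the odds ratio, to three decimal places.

6.765

The missing cell is in the exposed row: 2637 − 1289 = 1348.
So a = 1289, b = 1348, c = 173, d = 1224.
OR = (a·d)/(b·c) = (1289 × 1224) / (1348 × 173) = 1577736 / 233204 = 6.76548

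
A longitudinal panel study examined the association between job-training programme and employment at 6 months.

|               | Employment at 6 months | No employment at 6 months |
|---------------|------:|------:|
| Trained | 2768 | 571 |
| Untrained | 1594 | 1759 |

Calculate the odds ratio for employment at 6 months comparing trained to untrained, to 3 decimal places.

5.349

Cells: a = 2768, b = 571, c = 1594, d = 1759.
OR = (a·d)/(b·c) = (2768 × 1759) / (571 × 1594) = 4868912 / 910174 = 5.34943
The odds of employment at 6 months are about 5.35 times as high in the trained group.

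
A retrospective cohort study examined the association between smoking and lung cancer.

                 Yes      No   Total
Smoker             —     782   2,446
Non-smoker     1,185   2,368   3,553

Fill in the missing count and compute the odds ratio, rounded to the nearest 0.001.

The missing cell is in the exposed row: 2446 − 782 = 1664.
So a = 1664, b = 782, c = 1185, d = 2368.
OR = (a·d)/(b·c) = (1664 × 2368) / (782 × 1185) = 3940352 / 926670 = 4.25216

4.252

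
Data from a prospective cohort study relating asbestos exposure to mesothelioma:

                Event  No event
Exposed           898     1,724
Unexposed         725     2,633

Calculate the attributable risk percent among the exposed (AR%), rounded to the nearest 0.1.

Cells: a = 898, b = 1724, c = 725, d = 2633.
Risk in exposed = 898/2622 = 0.34249; risk in unexposed = 725/3358 = 0.21590.
RR = 0.34249/0.21590 = 1.58630
AR% = (RR − 1)/RR × 100 = (1.58630 − 1)/1.58630 × 100 = 36.9604%

37.0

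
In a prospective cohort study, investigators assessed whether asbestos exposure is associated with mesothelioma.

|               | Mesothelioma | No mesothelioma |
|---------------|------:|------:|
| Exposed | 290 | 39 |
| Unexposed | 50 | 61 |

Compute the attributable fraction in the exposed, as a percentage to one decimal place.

48.9

Cells: a = 290, b = 39, c = 50, d = 61.
Risk in exposed = 290/329 = 0.88146; risk in unexposed = 50/111 = 0.45045.
RR = 0.88146/0.45045 = 1.95684
AR% = (RR − 1)/RR × 100 = (1.95684 − 1)/1.95684 × 100 = 48.8972%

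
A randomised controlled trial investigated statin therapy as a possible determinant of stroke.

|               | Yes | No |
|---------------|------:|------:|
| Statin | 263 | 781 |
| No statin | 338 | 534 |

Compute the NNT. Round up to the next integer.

Risk in treated group = 263/1044 = 0.25192; risk in control = 338/872 = 0.38761.
Absolute risk reduction = 0.38761 − 0.25192 = 0.13570
NNT = 1 / ARR = 1 / 0.13570 = 7.369 → round up → 8

8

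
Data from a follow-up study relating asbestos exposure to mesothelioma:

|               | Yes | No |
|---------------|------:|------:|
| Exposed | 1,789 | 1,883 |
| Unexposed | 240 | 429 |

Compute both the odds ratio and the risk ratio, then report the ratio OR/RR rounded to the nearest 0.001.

1.250

Cells: a = 1789, b = 1883, c = 240, d = 429.
OR = (1789·429)/(1883·240) = 767481/451920 = 1.69827
Risk in exposed = 1789/3672 = 0.48720; risk in unexposed = 240/669 = 0.35874; RR = 1.35807
OR/RR = 1.69827 / 1.35807 = 1.25050
The outcome is not rare, so the OR lies further from 1 than the RR.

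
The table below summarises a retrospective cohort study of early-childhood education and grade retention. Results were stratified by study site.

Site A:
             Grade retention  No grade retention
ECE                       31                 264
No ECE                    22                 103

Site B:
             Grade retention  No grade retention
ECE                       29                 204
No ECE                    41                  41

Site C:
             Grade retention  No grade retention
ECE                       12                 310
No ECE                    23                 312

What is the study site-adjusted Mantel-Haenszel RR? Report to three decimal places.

RR_MH = Σ(aᵢ·n₀ᵢ/nᵢ) / Σ(cᵢ·n₁ᵢ/nᵢ), with n₁ᵢ = aᵢ+bᵢ (exposed), n₀ᵢ = cᵢ+dᵢ (unexposed), nᵢ = n₁ᵢ+n₀ᵢ.
Stratum 1 (Site A): n₁ = 295, n₀ = 125, n = 420; a·n₀/n = 31·125/420 = 9.2262; c·n₁/n = 22·295/420 = 15.4524
Stratum 2 (Site B): n₁ = 233, n₀ = 82, n = 315; a·n₀/n = 29·82/315 = 7.5492; c·n₁/n = 41·233/315 = 30.3270
Stratum 3 (Site C): n₁ = 322, n₀ = 335, n = 657; a·n₀/n = 12·335/657 = 6.1187; c·n₁/n = 23·322/657 = 11.2725
RR_MH = (9.2262 + 7.5492 + 6.1187) / (15.4524 + 30.3270 + 11.2725) = 22.8941 / 57.0518 = 0.40129

0.401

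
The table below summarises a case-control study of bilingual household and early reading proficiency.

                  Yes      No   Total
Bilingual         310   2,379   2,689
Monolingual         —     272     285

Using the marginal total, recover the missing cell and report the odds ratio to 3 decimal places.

The missing cell is in the unexposed row: 285 − 272 = 13.
So a = 310, b = 2379, c = 13, d = 272.
OR = (a·d)/(b·c) = (310 × 272) / (2379 × 13) = 84320 / 30927 = 2.72642

2.726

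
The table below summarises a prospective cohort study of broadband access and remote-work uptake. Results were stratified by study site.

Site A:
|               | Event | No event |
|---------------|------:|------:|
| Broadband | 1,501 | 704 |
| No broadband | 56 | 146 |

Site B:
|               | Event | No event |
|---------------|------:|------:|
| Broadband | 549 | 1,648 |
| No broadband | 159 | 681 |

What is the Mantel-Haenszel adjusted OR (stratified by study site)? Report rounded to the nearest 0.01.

OR_MH = Σ(aᵢdᵢ/nᵢ) / Σ(bᵢcᵢ/nᵢ), where nᵢ is the stratum total.
Stratum 1 (Site A): n = 2407; a·d/n = 1501·146/2407 = 91.0453; b·c/n = 704·56/2407 = 16.3789
Stratum 2 (Site B): n = 3037; a·d/n = 549·681/3037 = 123.1047; b·c/n = 1648·159/3037 = 86.2799
OR_MH = (91.0453 + 123.1047) / (16.3789 + 86.2799) = 214.1500 / 102.6588 = 2.08604

2.09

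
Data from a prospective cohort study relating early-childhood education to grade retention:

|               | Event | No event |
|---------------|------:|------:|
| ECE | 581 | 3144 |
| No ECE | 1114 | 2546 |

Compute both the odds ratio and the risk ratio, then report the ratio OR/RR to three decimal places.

Cells: a = 581, b = 3144, c = 1114, d = 2546.
OR = (581·2546)/(3144·1114) = 1479226/3502416 = 0.42234
Risk in exposed = 581/3725 = 0.15597; risk in unexposed = 1114/3660 = 0.30437; RR = 0.51244
OR/RR = 0.42234 / 0.51244 = 0.82418
The outcome is not rare, so the OR lies further from 1 than the RR.

0.824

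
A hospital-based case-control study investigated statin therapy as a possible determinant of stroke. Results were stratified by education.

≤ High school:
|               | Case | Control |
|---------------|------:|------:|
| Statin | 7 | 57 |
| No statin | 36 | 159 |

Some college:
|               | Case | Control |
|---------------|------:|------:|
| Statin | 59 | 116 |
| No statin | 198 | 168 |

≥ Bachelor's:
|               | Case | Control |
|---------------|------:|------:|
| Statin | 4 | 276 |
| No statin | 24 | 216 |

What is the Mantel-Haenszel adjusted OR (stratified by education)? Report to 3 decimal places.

0.385

OR_MH = Σ(aᵢdᵢ/nᵢ) / Σ(bᵢcᵢ/nᵢ), where nᵢ is the stratum total.
Stratum 1 (≤ High school): n = 259; a·d/n = 7·159/259 = 4.2973; b·c/n = 57·36/259 = 7.9228
Stratum 2 (Some college): n = 541; a·d/n = 59·168/541 = 18.3216; b·c/n = 116·198/541 = 42.4547
Stratum 3 (≥ Bachelor's): n = 520; a·d/n = 4·216/520 = 1.6615; b·c/n = 276·24/520 = 12.7385
OR_MH = (4.2973 + 18.3216 + 1.6615) / (7.9228 + 42.4547 + 12.7385) = 24.2805 / 63.1160 = 0.38470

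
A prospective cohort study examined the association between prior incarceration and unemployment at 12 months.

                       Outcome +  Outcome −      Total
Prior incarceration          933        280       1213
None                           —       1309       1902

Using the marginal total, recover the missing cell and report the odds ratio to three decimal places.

7.355

The missing cell is in the unexposed row: 1902 − 1309 = 593.
So a = 933, b = 280, c = 593, d = 1309.
OR = (a·d)/(b·c) = (933 × 1309) / (280 × 593) = 1221297 / 166040 = 7.35544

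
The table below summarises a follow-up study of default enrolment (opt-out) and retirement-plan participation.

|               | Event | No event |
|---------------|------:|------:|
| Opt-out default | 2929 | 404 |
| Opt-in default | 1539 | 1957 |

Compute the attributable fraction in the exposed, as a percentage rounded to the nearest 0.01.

49.91

Cells: a = 2929, b = 404, c = 1539, d = 1957.
Risk in exposed = 2929/3333 = 0.87879; risk in unexposed = 1539/3496 = 0.44022.
RR = 0.87879/0.44022 = 1.99626
AR% = (RR − 1)/RR × 100 = (1.99626 − 1)/1.99626 × 100 = 49.9063%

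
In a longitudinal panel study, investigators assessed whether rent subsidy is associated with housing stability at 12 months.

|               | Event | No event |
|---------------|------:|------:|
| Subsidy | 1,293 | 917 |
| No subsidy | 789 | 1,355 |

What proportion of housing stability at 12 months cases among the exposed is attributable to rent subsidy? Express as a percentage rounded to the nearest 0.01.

37.10

Cells: a = 1293, b = 917, c = 789, d = 1355.
Risk in exposed = 1293/2210 = 0.58507; risk in unexposed = 789/2144 = 0.36800.
RR = 0.58507/0.36800 = 1.58984
AR% = (RR − 1)/RR × 100 = (1.58984 − 1)/1.58984 × 100 = 37.1007%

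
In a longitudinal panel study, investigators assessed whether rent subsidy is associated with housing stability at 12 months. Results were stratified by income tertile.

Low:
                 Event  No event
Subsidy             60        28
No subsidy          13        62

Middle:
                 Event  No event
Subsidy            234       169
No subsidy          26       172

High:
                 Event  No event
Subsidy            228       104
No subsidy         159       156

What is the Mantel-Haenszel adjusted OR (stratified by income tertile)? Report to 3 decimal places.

4.124

OR_MH = Σ(aᵢdᵢ/nᵢ) / Σ(bᵢcᵢ/nᵢ), where nᵢ is the stratum total.
Stratum 1 (Low): n = 163; a·d/n = 60·62/163 = 22.8221; b·c/n = 28·13/163 = 2.2331
Stratum 2 (Middle): n = 601; a·d/n = 234·172/601 = 66.9684; b·c/n = 169·26/601 = 7.3111
Stratum 3 (High): n = 647; a·d/n = 228·156/647 = 54.9737; b·c/n = 104·159/647 = 25.5580
OR_MH = (22.8221 + 66.9684 + 54.9737) / (2.2331 + 7.3111 + 25.5580) = 144.7642 / 35.1022 = 4.12407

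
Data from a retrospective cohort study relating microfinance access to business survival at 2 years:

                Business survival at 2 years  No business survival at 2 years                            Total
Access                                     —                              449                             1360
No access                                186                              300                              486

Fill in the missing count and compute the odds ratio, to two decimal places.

The missing cell is in the exposed row: 1360 − 449 = 911.
So a = 911, b = 449, c = 186, d = 300.
OR = (a·d)/(b·c) = (911 × 300) / (449 × 186) = 273300 / 83514 = 3.27251

3.27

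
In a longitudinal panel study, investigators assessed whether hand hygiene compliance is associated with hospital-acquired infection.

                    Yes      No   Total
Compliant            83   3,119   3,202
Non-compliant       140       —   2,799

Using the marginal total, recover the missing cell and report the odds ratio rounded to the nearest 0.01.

0.51

The missing cell is in the unexposed row: 2799 − 140 = 2659.
So a = 83, b = 3119, c = 140, d = 2659.
OR = (a·d)/(b·c) = (83 × 2659) / (3119 × 140) = 220697 / 436660 = 0.50542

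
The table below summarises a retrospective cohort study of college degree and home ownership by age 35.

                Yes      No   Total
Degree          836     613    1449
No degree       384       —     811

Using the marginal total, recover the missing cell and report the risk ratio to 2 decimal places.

The missing cell is in the unexposed row: 811 − 384 = 427.
So a = 836, b = 613, c = 384, d = 427.
RR = [a/(a+b)] / [c/(c+d)] = (836/1449) / (384/811) = 0.57695/0.47349 = 1.21851

1.22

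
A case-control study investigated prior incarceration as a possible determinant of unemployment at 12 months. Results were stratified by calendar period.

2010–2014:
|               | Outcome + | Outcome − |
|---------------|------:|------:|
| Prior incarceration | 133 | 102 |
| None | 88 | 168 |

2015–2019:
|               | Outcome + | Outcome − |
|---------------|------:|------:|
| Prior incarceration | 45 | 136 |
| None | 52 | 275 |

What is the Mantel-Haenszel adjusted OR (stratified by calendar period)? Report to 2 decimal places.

2.17

OR_MH = Σ(aᵢdᵢ/nᵢ) / Σ(bᵢcᵢ/nᵢ), where nᵢ is the stratum total.
Stratum 1 (2010–2014): n = 491; a·d/n = 133·168/491 = 45.5071; b·c/n = 102·88/491 = 18.2811
Stratum 2 (2015–2019): n = 508; a·d/n = 45·275/508 = 24.3602; b·c/n = 136·52/508 = 13.9213
OR_MH = (45.5071 + 24.3602) / (18.2811 + 13.9213) = 69.8674 / 32.2023 = 2.16964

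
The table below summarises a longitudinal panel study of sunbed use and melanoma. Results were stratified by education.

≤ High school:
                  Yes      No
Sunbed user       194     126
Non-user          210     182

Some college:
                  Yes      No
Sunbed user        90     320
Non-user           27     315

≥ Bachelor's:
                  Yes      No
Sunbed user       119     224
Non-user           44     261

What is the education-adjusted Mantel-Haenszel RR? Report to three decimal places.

1.539

RR_MH = Σ(aᵢ·n₀ᵢ/nᵢ) / Σ(cᵢ·n₁ᵢ/nᵢ), with n₁ᵢ = aᵢ+bᵢ (exposed), n₀ᵢ = cᵢ+dᵢ (unexposed), nᵢ = n₁ᵢ+n₀ᵢ.
Stratum 1 (≤ High school): n₁ = 320, n₀ = 392, n = 712; a·n₀/n = 194·392/712 = 106.8090; c·n₁/n = 210·320/712 = 94.3820
Stratum 2 (Some college): n₁ = 410, n₀ = 342, n = 752; a·n₀/n = 90·342/752 = 40.9309; c·n₁/n = 27·410/752 = 14.7207
Stratum 3 (≥ Bachelor's): n₁ = 343, n₀ = 305, n = 648; a·n₀/n = 119·305/648 = 56.0108; c·n₁/n = 44·343/648 = 23.2901
RR_MH = (106.8090 + 40.9309 + 56.0108) / (94.3820 + 14.7207 + 23.2901) = 203.7506 / 132.3929 = 1.53898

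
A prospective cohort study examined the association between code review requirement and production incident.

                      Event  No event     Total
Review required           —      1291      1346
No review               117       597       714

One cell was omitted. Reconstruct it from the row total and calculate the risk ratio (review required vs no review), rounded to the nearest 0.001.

The missing cell is in the exposed row: 1346 − 1291 = 55.
So a = 55, b = 1291, c = 117, d = 597.
RR = [a/(a+b)] / [c/(c+d)] = (55/1346) / (117/714) = 0.04086/0.16387 = 0.24936

0.249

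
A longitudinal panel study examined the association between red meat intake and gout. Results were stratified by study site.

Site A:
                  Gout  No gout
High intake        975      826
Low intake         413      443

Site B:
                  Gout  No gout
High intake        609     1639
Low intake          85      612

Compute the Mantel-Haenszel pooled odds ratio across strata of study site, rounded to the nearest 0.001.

OR_MH = Σ(aᵢdᵢ/nᵢ) / Σ(bᵢcᵢ/nᵢ), where nᵢ is the stratum total.
Stratum 1 (Site A): n = 2657; a·d/n = 975·443/2657 = 162.5612; b·c/n = 826·413/2657 = 128.3922
Stratum 2 (Site B): n = 2945; a·d/n = 609·612/2945 = 126.5562; b·c/n = 1639·85/2945 = 47.3056
OR_MH = (162.5612 + 126.5562) / (128.3922 + 47.3056) = 289.1174 / 175.6978 = 1.64554

1.646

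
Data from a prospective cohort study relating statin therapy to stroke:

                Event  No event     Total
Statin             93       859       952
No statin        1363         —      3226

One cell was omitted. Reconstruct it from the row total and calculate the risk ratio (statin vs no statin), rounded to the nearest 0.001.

The missing cell is in the unexposed row: 3226 − 1363 = 1863.
So a = 93, b = 859, c = 1363, d = 1863.
RR = [a/(a+b)] / [c/(c+d)] = (93/952) / (1363/3226) = 0.09769/0.42250 = 0.23121

0.231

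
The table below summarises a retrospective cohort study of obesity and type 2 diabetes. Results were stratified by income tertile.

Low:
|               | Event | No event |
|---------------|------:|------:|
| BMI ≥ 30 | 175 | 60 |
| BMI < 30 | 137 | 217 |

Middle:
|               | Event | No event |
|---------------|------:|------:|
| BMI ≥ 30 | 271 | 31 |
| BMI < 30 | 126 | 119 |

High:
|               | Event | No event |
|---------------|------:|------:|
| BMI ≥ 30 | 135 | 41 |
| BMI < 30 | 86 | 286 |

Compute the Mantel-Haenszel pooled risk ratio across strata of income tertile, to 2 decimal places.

RR_MH = Σ(aᵢ·n₀ᵢ/nᵢ) / Σ(cᵢ·n₁ᵢ/nᵢ), with n₁ᵢ = aᵢ+bᵢ (exposed), n₀ᵢ = cᵢ+dᵢ (unexposed), nᵢ = n₁ᵢ+n₀ᵢ.
Stratum 1 (Low): n₁ = 235, n₀ = 354, n = 589; a·n₀/n = 175·354/589 = 105.1783; c·n₁/n = 137·235/589 = 54.6604
Stratum 2 (Middle): n₁ = 302, n₀ = 245, n = 547; a·n₀/n = 271·245/547 = 121.3803; c·n₁/n = 126·302/547 = 69.5649
Stratum 3 (High): n₁ = 176, n₀ = 372, n = 548; a·n₀/n = 135·372/548 = 91.6423; c·n₁/n = 86·176/548 = 27.6204
RR_MH = (105.1783 + 121.3803 + 91.6423) / (54.6604 + 69.5649 + 27.6204) = 318.2009 / 151.8458 = 2.09555

2.10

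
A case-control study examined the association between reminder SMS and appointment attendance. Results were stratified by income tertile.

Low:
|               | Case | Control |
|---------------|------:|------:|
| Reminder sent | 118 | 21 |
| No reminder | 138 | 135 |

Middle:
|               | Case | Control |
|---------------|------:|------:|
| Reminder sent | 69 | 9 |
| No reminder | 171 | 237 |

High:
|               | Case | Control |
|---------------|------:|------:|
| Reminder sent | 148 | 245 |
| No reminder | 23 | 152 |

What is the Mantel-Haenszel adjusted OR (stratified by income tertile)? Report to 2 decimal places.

5.56

OR_MH = Σ(aᵢdᵢ/nᵢ) / Σ(bᵢcᵢ/nᵢ), where nᵢ is the stratum total.
Stratum 1 (Low): n = 412; a·d/n = 118·135/412 = 38.6650; b·c/n = 21·138/412 = 7.0340
Stratum 2 (Middle): n = 486; a·d/n = 69·237/486 = 33.6481; b·c/n = 9·171/486 = 3.1667
Stratum 3 (High): n = 568; a·d/n = 148·152/568 = 39.6056; b·c/n = 245·23/568 = 9.9208
OR_MH = (38.6650 + 33.6481 + 39.6056) / (7.0340 + 3.1667 + 9.9208) = 111.9188 / 20.1214 = 5.56217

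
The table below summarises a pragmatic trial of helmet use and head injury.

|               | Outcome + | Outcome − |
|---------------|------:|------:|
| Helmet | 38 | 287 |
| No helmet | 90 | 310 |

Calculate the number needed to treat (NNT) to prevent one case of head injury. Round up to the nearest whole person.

10

Risk in treated group = 38/325 = 0.11692; risk in control = 90/400 = 0.22500.
Absolute risk reduction = 0.22500 − 0.11692 = 0.10808
NNT = 1 / ARR = 1 / 0.10808 = 9.253 → round up → 10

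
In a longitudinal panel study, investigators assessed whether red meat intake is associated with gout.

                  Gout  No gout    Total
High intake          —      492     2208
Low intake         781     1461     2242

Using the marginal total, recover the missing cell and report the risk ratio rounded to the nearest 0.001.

The missing cell is in the exposed row: 2208 − 492 = 1716.
So a = 1716, b = 492, c = 781, d = 1461.
RR = [a/(a+b)] / [c/(c+d)] = (1716/2208) / (781/2242) = 0.77717/0.34835 = 2.23102

2.231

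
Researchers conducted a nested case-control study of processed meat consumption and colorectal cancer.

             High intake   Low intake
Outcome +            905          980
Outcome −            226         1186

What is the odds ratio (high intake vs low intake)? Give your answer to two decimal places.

Reading the table with exposure as columns: a = 905 (High intake, case), b = 226 (High intake, non-case), c = 980 (Low intake, case), d = 1186.
OR = (a·d)/(b·c) = (905 × 1186) / (226 × 980) = 1073330 / 221480 = 4.84617
The odds of colorectal cancer are about 4.85 times as high in the high intake group.

4.85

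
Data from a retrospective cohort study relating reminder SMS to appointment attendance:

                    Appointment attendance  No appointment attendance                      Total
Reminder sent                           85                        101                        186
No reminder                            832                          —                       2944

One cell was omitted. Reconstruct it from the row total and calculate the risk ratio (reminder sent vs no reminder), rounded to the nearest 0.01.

The missing cell is in the unexposed row: 2944 − 832 = 2112.
So a = 85, b = 101, c = 832, d = 2112.
RR = [a/(a+b)] / [c/(c+d)] = (85/186) / (832/2944) = 0.45699/0.28261 = 1.61704

1.62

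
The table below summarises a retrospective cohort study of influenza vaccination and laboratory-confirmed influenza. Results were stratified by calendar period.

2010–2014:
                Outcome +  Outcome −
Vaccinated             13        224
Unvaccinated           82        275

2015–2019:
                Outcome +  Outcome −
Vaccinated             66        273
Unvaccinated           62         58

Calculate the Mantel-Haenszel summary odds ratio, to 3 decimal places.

OR_MH = Σ(aᵢdᵢ/nᵢ) / Σ(bᵢcᵢ/nᵢ), where nᵢ is the stratum total.
Stratum 1 (2010–2014): n = 594; a·d/n = 13·275/594 = 6.0185; b·c/n = 224·82/594 = 30.9226
Stratum 2 (2015–2019): n = 459; a·d/n = 66·58/459 = 8.3399; b·c/n = 273·62/459 = 36.8758
OR_MH = (6.0185 + 8.3399) / (30.9226 + 36.8758) = 14.3584 / 67.7984 = 0.21178

0.212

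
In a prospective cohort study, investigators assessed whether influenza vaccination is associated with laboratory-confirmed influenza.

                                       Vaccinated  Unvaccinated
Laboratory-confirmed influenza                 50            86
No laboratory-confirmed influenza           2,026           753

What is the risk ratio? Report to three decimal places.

Reading the table with exposure as columns: a = 50 (Vaccinated, case), b = 2026 (Vaccinated, non-case), c = 86 (Unvaccinated, case), d = 753.
Risk in exposed = 50/2076 = 0.02408; risk in unexposed = 86/839 = 0.10250.
RR = 0.02408 / 0.10250 = 0.23497
The risk is 77% lower among the exposed than among the unexposed.

0.235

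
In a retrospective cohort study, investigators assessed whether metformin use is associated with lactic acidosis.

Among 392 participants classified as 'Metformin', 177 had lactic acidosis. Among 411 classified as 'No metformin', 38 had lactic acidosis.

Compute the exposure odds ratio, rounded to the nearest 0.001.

From the description: a = 177, b = 215, c = 38, d = 373.
OR = (a·d)/(b·c) = (177 × 373) / (215 × 38) = 66021 / 8170 = 8.08091
The odds of lactic acidosis are about 8.08 times as high in the metformin group.

8.081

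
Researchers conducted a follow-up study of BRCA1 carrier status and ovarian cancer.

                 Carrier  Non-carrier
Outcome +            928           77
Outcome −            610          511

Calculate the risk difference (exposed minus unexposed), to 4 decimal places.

0.4724

Reading the table with exposure as columns: a = 928 (Carrier, case), b = 610 (Carrier, non-case), c = 77 (Non-carrier, case), d = 511.
Risk in exposed = 928/1538 = 0.603381; risk in unexposed = 77/588 = 0.130952.
Risk difference = 0.603381 − 0.130952 = 0.472429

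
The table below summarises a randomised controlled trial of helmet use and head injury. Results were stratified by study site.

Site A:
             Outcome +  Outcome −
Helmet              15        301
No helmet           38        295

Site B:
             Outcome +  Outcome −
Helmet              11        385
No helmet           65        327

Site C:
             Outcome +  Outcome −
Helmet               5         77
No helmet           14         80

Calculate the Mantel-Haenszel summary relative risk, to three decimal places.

RR_MH = Σ(aᵢ·n₀ᵢ/nᵢ) / Σ(cᵢ·n₁ᵢ/nᵢ), with n₁ᵢ = aᵢ+bᵢ (exposed), n₀ᵢ = cᵢ+dᵢ (unexposed), nᵢ = n₁ᵢ+n₀ᵢ.
Stratum 1 (Site A): n₁ = 316, n₀ = 333, n = 649; a·n₀/n = 15·333/649 = 7.6965; c·n₁/n = 38·316/649 = 18.5023
Stratum 2 (Site B): n₁ = 396, n₀ = 392, n = 788; a·n₀/n = 11·392/788 = 5.4721; c·n₁/n = 65·396/788 = 32.6650
Stratum 3 (Site C): n₁ = 82, n₀ = 94, n = 176; a·n₀/n = 5·94/176 = 2.6705; c·n₁/n = 14·82/176 = 6.5227
RR_MH = (7.6965 + 5.4721 + 2.6705) / (18.5023 + 32.6650 + 6.5227) = 15.8390 / 57.6900 = 0.27455

0.275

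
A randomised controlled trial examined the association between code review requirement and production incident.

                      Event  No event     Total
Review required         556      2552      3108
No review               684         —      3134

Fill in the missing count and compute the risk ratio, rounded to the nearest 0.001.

The missing cell is in the unexposed row: 3134 − 684 = 2450.
So a = 556, b = 2552, c = 684, d = 2450.
RR = [a/(a+b)] / [c/(c+d)] = (556/3108) / (684/3134) = 0.17889/0.21825 = 0.81967

0.820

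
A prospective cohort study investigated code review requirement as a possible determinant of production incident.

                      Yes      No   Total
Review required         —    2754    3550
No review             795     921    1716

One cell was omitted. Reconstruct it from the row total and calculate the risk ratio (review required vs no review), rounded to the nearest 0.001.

0.484

The missing cell is in the exposed row: 3550 − 2754 = 796.
So a = 796, b = 2754, c = 795, d = 921.
RR = [a/(a+b)] / [c/(c+d)] = (796/3550) / (795/1716) = 0.22423/0.46329 = 0.48399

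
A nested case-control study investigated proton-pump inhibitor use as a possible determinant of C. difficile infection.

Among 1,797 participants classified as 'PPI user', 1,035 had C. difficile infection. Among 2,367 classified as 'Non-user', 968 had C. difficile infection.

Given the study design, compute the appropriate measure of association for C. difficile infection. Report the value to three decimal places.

1.963

From the description: a = 1035, b = 762, c = 968, d = 1399.
This is a nested case-control study: participants were sampled on outcome status, so risks in the source population cannot be estimated directly — relative risk is not valid here. The odds ratio is the appropriate measure.
OR = (a·d)/(b·c) = (1035 × 1399) / (762 × 968) = 1447965 / 737616 = 1.96303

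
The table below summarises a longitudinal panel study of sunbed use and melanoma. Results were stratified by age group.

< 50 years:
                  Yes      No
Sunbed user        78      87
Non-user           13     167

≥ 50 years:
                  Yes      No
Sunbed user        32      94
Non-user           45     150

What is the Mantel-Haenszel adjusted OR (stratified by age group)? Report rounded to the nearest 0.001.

3.203

OR_MH = Σ(aᵢdᵢ/nᵢ) / Σ(bᵢcᵢ/nᵢ), where nᵢ is the stratum total.
Stratum 1 (< 50 years): n = 345; a·d/n = 78·167/345 = 37.7565; b·c/n = 87·13/345 = 3.2783
Stratum 2 (≥ 50 years): n = 321; a·d/n = 32·150/321 = 14.9533; b·c/n = 94·45/321 = 13.1776
OR_MH = (37.7565 + 14.9533) / (3.2783 + 13.1776) = 52.7098 / 16.4558 = 3.20311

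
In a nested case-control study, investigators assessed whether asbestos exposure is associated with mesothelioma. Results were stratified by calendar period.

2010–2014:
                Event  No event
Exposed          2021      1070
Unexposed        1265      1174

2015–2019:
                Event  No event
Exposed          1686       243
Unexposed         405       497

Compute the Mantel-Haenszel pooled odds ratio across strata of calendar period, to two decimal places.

2.59

OR_MH = Σ(aᵢdᵢ/nᵢ) / Σ(bᵢcᵢ/nᵢ), where nᵢ is the stratum total.
Stratum 1 (2010–2014): n = 5530; a·d/n = 2021·1174/5530 = 429.0514; b·c/n = 1070·1265/5530 = 244.7649
Stratum 2 (2015–2019): n = 2831; a·d/n = 1686·497/2831 = 295.9880; b·c/n = 243·405/2831 = 34.7633
OR_MH = (429.0514 + 295.9880) / (244.7649 + 34.7633) = 725.0393 / 279.5283 = 2.59380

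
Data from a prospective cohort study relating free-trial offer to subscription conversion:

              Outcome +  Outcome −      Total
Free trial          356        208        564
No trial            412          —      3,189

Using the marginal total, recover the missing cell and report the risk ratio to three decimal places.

The missing cell is in the unexposed row: 3189 − 412 = 2777.
So a = 356, b = 208, c = 412, d = 2777.
RR = [a/(a+b)] / [c/(c+d)] = (356/564) / (412/3189) = 0.63121/0.12919 = 4.88572

4.886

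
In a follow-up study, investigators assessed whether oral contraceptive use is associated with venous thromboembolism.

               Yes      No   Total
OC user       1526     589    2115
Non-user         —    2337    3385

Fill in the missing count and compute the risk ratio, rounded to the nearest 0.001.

The missing cell is in the unexposed row: 3385 − 2337 = 1048.
So a = 1526, b = 589, c = 1048, d = 2337.
RR = [a/(a+b)] / [c/(c+d)] = (1526/2115) / (1048/3385) = 0.72151/0.30960 = 2.33046

2.330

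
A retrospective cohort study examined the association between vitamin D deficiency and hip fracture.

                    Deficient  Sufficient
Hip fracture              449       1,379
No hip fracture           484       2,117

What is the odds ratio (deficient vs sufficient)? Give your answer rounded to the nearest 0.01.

Reading the table with exposure as columns: a = 449 (Deficient, case), b = 484 (Deficient, non-case), c = 1379 (Sufficient, case), d = 2117.
OR = (a·d)/(b·c) = (449 × 2117) / (484 × 1379) = 950533 / 667436 = 1.42416
The odds of hip fracture are about 1.42 times as high in the deficient group.

1.42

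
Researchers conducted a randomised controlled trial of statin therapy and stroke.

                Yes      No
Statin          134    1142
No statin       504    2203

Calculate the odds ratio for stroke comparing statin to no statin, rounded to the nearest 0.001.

0.513

Cells: a = 134, b = 1142, c = 504, d = 2203.
OR = (a·d)/(b·c) = (134 × 2203) / (1142 × 504) = 295202 / 575568 = 0.51289
Exposure is associated with lower odds of stroke (OR = 0.51 < 1).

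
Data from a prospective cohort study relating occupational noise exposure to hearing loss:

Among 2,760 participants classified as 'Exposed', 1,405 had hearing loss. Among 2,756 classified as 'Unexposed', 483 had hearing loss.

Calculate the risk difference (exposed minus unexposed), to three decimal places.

0.334

From the description: a = 1405, b = 1355, c = 483, d = 2273.
Risk in exposed = 1405/2760 = 0.509058; risk in unexposed = 483/2756 = 0.175254.
Risk difference = 0.509058 − 0.175254 = 0.333804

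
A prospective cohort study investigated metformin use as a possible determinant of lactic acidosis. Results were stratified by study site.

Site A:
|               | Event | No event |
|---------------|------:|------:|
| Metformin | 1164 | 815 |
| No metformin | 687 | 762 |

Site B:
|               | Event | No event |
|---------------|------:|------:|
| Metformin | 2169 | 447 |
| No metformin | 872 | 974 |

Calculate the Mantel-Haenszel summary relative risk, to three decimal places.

1.530

RR_MH = Σ(aᵢ·n₀ᵢ/nᵢ) / Σ(cᵢ·n₁ᵢ/nᵢ), with n₁ᵢ = aᵢ+bᵢ (exposed), n₀ᵢ = cᵢ+dᵢ (unexposed), nᵢ = n₁ᵢ+n₀ᵢ.
Stratum 1 (Site A): n₁ = 1979, n₀ = 1449, n = 3428; a·n₀/n = 1164·1449/3428 = 492.0175; c·n₁/n = 687·1979/3428 = 396.6082
Stratum 2 (Site B): n₁ = 2616, n₀ = 1846, n = 4462; a·n₀/n = 2169·1846/4462 = 897.3496; c·n₁/n = 872·2616/4462 = 511.2398
RR_MH = (492.0175 + 897.3496) / (396.6082 + 511.2398) = 1389.3671 / 907.8480 = 1.53040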